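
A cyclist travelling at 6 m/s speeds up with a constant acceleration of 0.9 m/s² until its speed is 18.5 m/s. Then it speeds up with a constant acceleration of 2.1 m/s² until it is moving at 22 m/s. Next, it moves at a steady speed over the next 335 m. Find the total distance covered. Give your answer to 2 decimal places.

Phase 1 (accelerating): v₀ = 6.00 m/s, a = 0.9 m/s².
v = v₀ + at → t = (18.5 − 6.00) / 0.9 = 13.9 s
v² = v₀² + 2aΔx → Δx = (18.5² − 6.00²)/(2·0.9) = 170 m

Phase 2 (accelerating): v₀ = 18.5 m/s, a = 2.1 m/s².
v = v₀ + at → t = (22 − 18.5) / 2.1 = 1.67 s
v² = v₀² + 2aΔx → Δx = (22² − 18.5²)/(2·2.1) = 33.8 m

Phase 3 (constant speed): v₀ = 22.0 m/s, a = 0 m/s².
Constant speed: t = d/v = 335/22.0 = 15.2 s
Total distance = 170 + 33.8 + 335 = 539 m

538.89 m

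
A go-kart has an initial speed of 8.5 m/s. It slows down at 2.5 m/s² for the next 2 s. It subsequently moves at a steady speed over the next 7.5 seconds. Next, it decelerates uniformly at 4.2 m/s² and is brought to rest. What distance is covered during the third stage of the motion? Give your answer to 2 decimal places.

1.46 m

Phase 1 (decelerating): v₀ = 8.50 m/s, a = -2.5 m/s².
v = v₀ + at = 8.50 + (-2.5)(2) = 3.50 m/s
Δx = v₀t + ½at² = 8.50·2 + 0.5·-2.5·2² = 12.0 m

Phase 2 (constant speed): v₀ = 3.50 m/s, a = 0 m/s².
v = v₀ + at = 3.50 + (0)(7.5) = 3.50 m/s
Δx = v₀t + ½at² = 3.50·7.5 + 0.5·0·7.5² = 26.2 m

Phase 3 (decelerating): v₀ = 3.50 m/s, a = -4.2 m/s².
v = v₀ + at → t = (0 − 3.50) / -4.2 = 0.833 s
v² = v₀² + 2aΔx → Δx = (0² − 3.50²)/(2·-4.2) = 1.46 m
Distance in phase 3 = 1.46 m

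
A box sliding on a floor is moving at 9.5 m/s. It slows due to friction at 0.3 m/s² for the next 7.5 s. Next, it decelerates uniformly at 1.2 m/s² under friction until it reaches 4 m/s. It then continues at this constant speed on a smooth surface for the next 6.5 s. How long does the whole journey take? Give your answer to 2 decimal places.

Phase 1 (decelerating): v₀ = 9.50 m/s, a = -0.3 m/s².
v = v₀ + at = 9.50 + (-0.3)(7.5) = 7.25 m/s
Δx = v₀t + ½at² = 9.50·7.5 + 0.5·-0.3·7.5² = 62.8 m

Phase 2 (decelerating): v₀ = 7.25 m/s, a = -1.2 m/s².
v = v₀ + at → t = (4 − 7.25) / -1.2 = 2.71 s
v² = v₀² + 2aΔx → Δx = (4² − 7.25²)/(2·-1.2) = 15.2 m

Phase 3 (constant speed): v₀ = 4.00 m/s, a = 0 m/s².
v = v₀ + at = 4.00 + (0)(6.5) = 4.00 m/s
Δx = v₀t + ½at² = 4.00·6.5 + 0.5·0·6.5² = 26.0 m
Total time = 7.50 + 2.71 + 6.50 = 16.7 s

16.71 s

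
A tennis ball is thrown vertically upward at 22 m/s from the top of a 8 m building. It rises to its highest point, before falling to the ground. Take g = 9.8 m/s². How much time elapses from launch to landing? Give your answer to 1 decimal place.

Phase 1 (rising): v₀ = 22.0 m/s, a = -9.8 m/s².
v = v₀ + at → t = (0 − 22.0) / -9.8 = 2.24 s
v² = v₀² + 2aΔx → Δx = (0² − 22.0²)/(2·-9.8) = 24.7 m

Phase 2 (falling): v₀ = 0 m/s, a = -9.8 m/s².
Falls 32.7 m from rest: t = √(2·32.7/9.8) = 2.58 s; v = g·t = 25.3 m/s.
Total time = 2.24 + 2.58 = 4.83 s

4.8 s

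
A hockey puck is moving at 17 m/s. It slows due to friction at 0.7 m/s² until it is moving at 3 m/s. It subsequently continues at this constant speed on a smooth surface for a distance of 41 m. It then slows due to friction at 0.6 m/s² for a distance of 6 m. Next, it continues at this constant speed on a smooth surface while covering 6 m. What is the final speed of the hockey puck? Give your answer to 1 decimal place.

1.3 m/s

Phase 1 (decelerating): v₀ = 17.0 m/s, a = -0.7 m/s².
v = v₀ + at → t = (3 − 17.0) / -0.7 = 20.0 s
v² = v₀² + 2aΔx → Δx = (3² − 17.0²)/(2·-0.7) = 200 m

Phase 2 (constant speed): v₀ = 3.00 m/s, a = 0 m/s².
Constant speed: t = d/v = 41/3.00 = 13.7 s

Phase 3 (decelerating): v₀ = 3.00 m/s, a = -0.6 m/s².
v² = v₀² + 2aΔx = 3.00² + 2·-0.6·6 = 1.80 → v = 1.34 m/s
t = (v − v₀)/a = (1.34 − 3.00)/-0.6 = 2.76 s

Phase 4 (constant speed): v₀ = 1.34 m/s, a = 0 m/s².
Constant speed: t = d/v = 6/1.34 = 4.47 s
Final speed = 1.34 m/s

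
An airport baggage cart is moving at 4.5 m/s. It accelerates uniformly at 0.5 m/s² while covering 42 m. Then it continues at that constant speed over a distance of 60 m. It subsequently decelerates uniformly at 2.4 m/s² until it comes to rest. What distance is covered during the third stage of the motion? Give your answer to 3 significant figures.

13.0 m

Phase 1 (accelerating): v₀ = 4.50 m/s, a = 0.5 m/s².
v² = v₀² + 2aΔx = 4.50² + 2·0.5·42 = 62.2 → v = 7.89 m/s
t = (v − v₀)/a = (7.89 − 4.50)/0.5 = 6.78 s

Phase 2 (constant speed): v₀ = 7.89 m/s, a = 0 m/s².
Constant speed: t = d/v = 60/7.89 = 7.60 s

Phase 3 (decelerating): v₀ = 7.89 m/s, a = -2.4 m/s².
v = v₀ + at → t = (0 − 7.89) / -2.4 = 3.29 s
v² = v₀² + 2aΔx → Δx = (0² − 7.89²)/(2·-2.4) = 13.0 m
Distance in phase 3 = 13.0 m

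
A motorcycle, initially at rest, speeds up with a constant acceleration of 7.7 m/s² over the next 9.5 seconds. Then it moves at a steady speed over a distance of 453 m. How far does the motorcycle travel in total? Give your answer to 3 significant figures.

Phase 1 (accelerating): v₀ = 0 m/s, a = 7.7 m/s².
v = v₀ + at = 0 + (7.7)(9.5) = 73.2 m/s
Δx = v₀t + ½at² = 0·9.5 + 0.5·7.7·9.5² = 347 m

Phase 2 (constant speed): v₀ = 73.2 m/s, a = 0 m/s².
Constant speed: t = d/v = 453/73.2 = 6.19 s
Total distance = 347 + 453 = 800 m

800 m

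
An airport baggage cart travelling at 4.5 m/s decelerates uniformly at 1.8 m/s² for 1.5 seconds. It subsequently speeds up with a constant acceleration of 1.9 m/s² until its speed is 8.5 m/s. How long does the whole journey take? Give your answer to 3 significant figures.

Phase 1 (decelerating): v₀ = 4.50 m/s, a = -1.8 m/s².
v = v₀ + at = 4.50 + (-1.8)(1.5) = 1.80 m/s
Δx = v₀t + ½at² = 4.50·1.5 + 0.5·-1.8·1.5² = 4.72 m

Phase 2 (accelerating): v₀ = 1.80 m/s, a = 1.9 m/s².
v = v₀ + at → t = (8.5 − 1.80) / 1.9 = 3.53 s
v² = v₀² + 2aΔx → Δx = (8.5² − 1.80²)/(2·1.9) = 18.2 m
Total time = 1.50 + 3.53 = 5.03 s

5.03 s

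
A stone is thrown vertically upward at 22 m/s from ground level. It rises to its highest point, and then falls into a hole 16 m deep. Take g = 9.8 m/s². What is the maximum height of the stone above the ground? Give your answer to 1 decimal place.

24.7 m

Phase 1 (rising): v₀ = 22.0 m/s, a = -9.8 m/s².
v = v₀ + at → t = (0 − 22.0) / -9.8 = 2.24 s
v² = v₀² + 2aΔx → Δx = (0² − 22.0²)/(2·-9.8) = 24.7 m
Maximum height = 24.7 m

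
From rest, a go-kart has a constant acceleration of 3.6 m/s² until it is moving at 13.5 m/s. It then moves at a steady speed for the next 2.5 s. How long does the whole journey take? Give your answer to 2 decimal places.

6.25 s

Phase 1 (accelerating): v₀ = 0 m/s, a = 3.6 m/s².
v = v₀ + at → t = (13.5 − 0) / 3.6 = 3.75 s
v² = v₀² + 2aΔx → Δx = (13.5² − 0²)/(2·3.6) = 25.3 m

Phase 2 (constant speed): v₀ = 13.5 m/s, a = 0 m/s².
v = v₀ + at = 13.5 + (0)(2.5) = 13.5 m/s
Δx = v₀t + ½at² = 13.5·2.5 + 0.5·0·2.5² = 33.8 m
Total time = 3.75 + 2.50 = 6.25 s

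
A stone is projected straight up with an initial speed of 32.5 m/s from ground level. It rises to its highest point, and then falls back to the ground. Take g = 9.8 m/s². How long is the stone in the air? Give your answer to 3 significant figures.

Phase 1 (rising): v₀ = 32.5 m/s, a = -9.8 m/s².
v = v₀ + at → t = (0 − 32.5) / -9.8 = 3.32 s
v² = v₀² + 2aΔx → Δx = (0² − 32.5²)/(2·-9.8) = 53.9 m

Phase 2 (falling): v₀ = 0 m/s, a = -9.8 m/s².
Falls 53.9 m from rest: t = √(2·53.9/9.8) = 3.32 s; v = g·t = 32.5 m/s.
Total time = 3.32 + 3.32 = 6.63 s

6.63 s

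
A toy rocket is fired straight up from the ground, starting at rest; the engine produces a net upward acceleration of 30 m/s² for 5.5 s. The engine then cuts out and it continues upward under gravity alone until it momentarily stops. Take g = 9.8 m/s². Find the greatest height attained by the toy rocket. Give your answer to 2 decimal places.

Phase 1 (powered ascent): v₀ = 0 m/s, a = 30 m/s².
v = v₀ + at = 0 + (30)(5.5) = 165 m/s
Δx = v₀t + ½at² = 0·5.5 + 0.5·30·5.5² = 454 m

Phase 2 (coasting upward): v₀ = 165 m/s, a = -9.8 m/s².
v = v₀ + at → t = (0 − 165) / -9.8 = 16.8 s
v² = v₀² + 2aΔx → Δx = (0² − 165²)/(2·-9.8) = 1390 m
Maximum height = 454 + 1390 = 1840 m

1842.78 m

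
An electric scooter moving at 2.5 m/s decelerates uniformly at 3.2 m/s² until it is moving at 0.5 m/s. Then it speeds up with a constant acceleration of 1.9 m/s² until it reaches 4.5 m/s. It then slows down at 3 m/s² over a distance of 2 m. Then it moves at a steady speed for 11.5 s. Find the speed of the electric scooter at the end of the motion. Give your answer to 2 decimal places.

2.87 m/s

Phase 1 (decelerating): v₀ = 2.50 m/s, a = -3.2 m/s².
v = v₀ + at → t = (0.5 − 2.50) / -3.2 = 0.625 s
v² = v₀² + 2aΔx → Δx = (0.5² − 2.50²)/(2·-3.2) = 0.938 m

Phase 2 (accelerating): v₀ = 0.500 m/s, a = 1.9 m/s².
v = v₀ + at → t = (4.5 − 0.500) / 1.9 = 2.11 s
v² = v₀² + 2aΔx → Δx = (4.5² − 0.500²)/(2·1.9) = 5.26 m

Phase 3 (decelerating): v₀ = 4.50 m/s, a = -3 m/s².
v² = v₀² + 2aΔx = 4.50² + 2·-3·2 = 8.25 → v = 2.87 m/s
t = (v − v₀)/a = (2.87 − 4.50)/-3 = 0.543 s

Phase 4 (constant speed): v₀ = 2.87 m/s, a = 0 m/s².
v = v₀ + at = 2.87 + (0)(11.5) = 2.87 m/s
Δx = v₀t + ½at² = 2.87·11.5 + 0.5·0·11.5² = 33.0 m
Final speed = 2.87 m/s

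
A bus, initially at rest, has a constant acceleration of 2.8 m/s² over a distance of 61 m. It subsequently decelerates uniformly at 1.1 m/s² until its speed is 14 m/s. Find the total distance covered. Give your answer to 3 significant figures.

127 m

Phase 1 (accelerating): v₀ = 0 m/s, a = 2.8 m/s².
v² = v₀² + 2aΔx = 0² + 2·2.8·61 = 342 → v = 18.5 m/s
t = (v − v₀)/a = (18.5 − 0)/2.8 = 6.60 s

Phase 2 (decelerating): v₀ = 18.5 m/s, a = -1.1 m/s².
v = v₀ + at → t = (14 − 18.5) / -1.1 = 4.07 s
v² = v₀² + 2aΔx → Δx = (14² − 18.5²)/(2·-1.1) = 66.2 m
Total distance = 61.0 + 66.2 = 127 m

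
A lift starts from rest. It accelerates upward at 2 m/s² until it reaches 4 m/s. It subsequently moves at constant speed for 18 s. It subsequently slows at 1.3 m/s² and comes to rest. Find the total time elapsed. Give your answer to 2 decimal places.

Phase 1 (accelerating): v₀ = 0 m/s, a = 2 m/s².
v = v₀ + at → t = (4 − 0) / 2 = 2.00 s
v² = v₀² + 2aΔx → Δx = (4² − 0²)/(2·2) = 4.00 m

Phase 2 (constant speed): v₀ = 4.00 m/s, a = 0 m/s².
v = v₀ + at = 4.00 + (0)(18) = 4.00 m/s
Δx = v₀t + ½at² = 4.00·18 + 0.5·0·18² = 72.0 m

Phase 3 (decelerating): v₀ = 4.00 m/s, a = -1.3 m/s².
v = v₀ + at → t = (0 − 4.00) / -1.3 = 3.08 s
v² = v₀² + 2aΔx → Δx = (0² − 4.00²)/(2·-1.3) = 6.15 m
Total time = 2.00 + 18.0 + 3.08 = 23.1 s

23.08 s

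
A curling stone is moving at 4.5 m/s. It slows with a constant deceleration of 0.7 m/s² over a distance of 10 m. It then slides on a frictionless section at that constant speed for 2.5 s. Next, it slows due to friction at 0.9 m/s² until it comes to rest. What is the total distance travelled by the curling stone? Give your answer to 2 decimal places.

19.72 m

Phase 1 (decelerating): v₀ = 4.50 m/s, a = -0.7 m/s².
v² = v₀² + 2aΔx = 4.50² + 2·-0.7·10 = 6.25 → v = 2.50 m/s
t = (v − v₀)/a = (2.50 − 4.50)/-0.7 = 2.86 s

Phase 2 (constant speed): v₀ = 2.50 m/s, a = 0 m/s².
v = v₀ + at = 2.50 + (0)(2.5) = 2.50 m/s
Δx = v₀t + ½at² = 2.50·2.5 + 0.5·0·2.5² = 6.25 m

Phase 3 (decelerating): v₀ = 2.50 m/s, a = -0.9 m/s².
v = v₀ + at → t = (0 − 2.50) / -0.9 = 2.78 s
v² = v₀² + 2aΔx → Δx = (0² − 2.50²)/(2·-0.9) = 3.47 m
Total distance = 10.0 + 6.25 + 3.47 = 19.7 m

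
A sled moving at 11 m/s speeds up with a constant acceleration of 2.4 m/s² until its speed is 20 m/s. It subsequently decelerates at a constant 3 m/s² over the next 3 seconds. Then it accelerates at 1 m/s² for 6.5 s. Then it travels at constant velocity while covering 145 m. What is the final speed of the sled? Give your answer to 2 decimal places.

Phase 1 (accelerating): v₀ = 11.0 m/s, a = 2.4 m/s².
v = v₀ + at → t = (20 − 11.0) / 2.4 = 3.75 s
v² = v₀² + 2aΔx → Δx = (20² − 11.0²)/(2·2.4) = 58.1 m

Phase 2 (decelerating): v₀ = 20.0 m/s, a = -3 m/s².
v = v₀ + at = 20.0 + (-3)(3) = 11.0 m/s
Δx = v₀t + ½at² = 20.0·3 + 0.5·-3·3² = 46.5 m

Phase 3 (accelerating): v₀ = 11.0 m/s, a = 1 m/s².
v = v₀ + at = 11.0 + (1)(6.5) = 17.5 m/s
Δx = v₀t + ½at² = 11.0·6.5 + 0.5·1·6.5² = 92.6 m

Phase 4 (constant speed): v₀ = 17.5 m/s, a = 0 m/s².
Constant speed: t = d/v = 145/17.5 = 8.29 s
Final speed = 17.5 m/s

17.50 m/s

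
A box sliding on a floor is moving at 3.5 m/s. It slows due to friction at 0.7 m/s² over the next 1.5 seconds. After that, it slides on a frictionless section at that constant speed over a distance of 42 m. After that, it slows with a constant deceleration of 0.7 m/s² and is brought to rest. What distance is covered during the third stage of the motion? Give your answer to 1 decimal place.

4.3 m

Phase 1 (decelerating): v₀ = 3.50 m/s, a = -0.7 m/s².
v = v₀ + at = 3.50 + (-0.7)(1.5) = 2.45 m/s
Δx = v₀t + ½at² = 3.50·1.5 + 0.5·-0.7·1.5² = 4.46 m

Phase 2 (constant speed): v₀ = 2.45 m/s, a = 0 m/s².
Constant speed: t = d/v = 42/2.45 = 17.1 s

Phase 3 (decelerating): v₀ = 2.45 m/s, a = -0.7 m/s².
v = v₀ + at → t = (0 − 2.45) / -0.7 = 3.50 s
v² = v₀² + 2aΔx → Δx = (0² − 2.45²)/(2·-0.7) = 4.29 m
Distance in phase 3 = 4.29 m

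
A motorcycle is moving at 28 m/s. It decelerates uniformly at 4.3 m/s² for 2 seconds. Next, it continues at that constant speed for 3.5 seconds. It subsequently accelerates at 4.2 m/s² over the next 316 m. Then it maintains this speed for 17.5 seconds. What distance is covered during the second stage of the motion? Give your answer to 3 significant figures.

Phase 1 (decelerating): v₀ = 28.0 m/s, a = -4.3 m/s².
v = v₀ + at = 28.0 + (-4.3)(2) = 19.4 m/s
Δx = v₀t + ½at² = 28.0·2 + 0.5·-4.3·2² = 47.4 m

Phase 2 (constant speed): v₀ = 19.4 m/s, a = 0 m/s².
v = v₀ + at = 19.4 + (0)(3.5) = 19.4 m/s
Δx = v₀t + ½at² = 19.4·3.5 + 0.5·0·3.5² = 67.9 m
Distance in phase 2 = 67.9 m

67.9 m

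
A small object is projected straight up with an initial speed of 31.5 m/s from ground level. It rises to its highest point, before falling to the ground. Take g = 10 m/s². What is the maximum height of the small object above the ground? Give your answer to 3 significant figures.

49.6 m

Phase 1 (rising): v₀ = 31.5 m/s, a = -10 m/s².
v = v₀ + at → t = (0 − 31.5) / -10 = 3.15 s
v² = v₀² + 2aΔx → Δx = (0² − 31.5²)/(2·-10) = 49.6 m
Maximum height = 49.6 m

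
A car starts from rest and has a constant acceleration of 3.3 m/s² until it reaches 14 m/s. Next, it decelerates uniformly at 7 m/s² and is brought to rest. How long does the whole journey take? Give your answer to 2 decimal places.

Phase 1 (accelerating): v₀ = 0 m/s, a = 3.3 m/s².
v = v₀ + at → t = (14 − 0) / 3.3 = 4.24 s
v² = v₀² + 2aΔx → Δx = (14² − 0²)/(2·3.3) = 29.7 m

Phase 2 (decelerating): v₀ = 14.0 m/s, a = -7 m/s².
v = v₀ + at → t = (0 − 14.0) / -7 = 2.00 s
v² = v₀² + 2aΔx → Δx = (0² − 14.0²)/(2·-7) = 14.0 m
Total time = 4.24 + 2.00 = 6.24 s

6.24 s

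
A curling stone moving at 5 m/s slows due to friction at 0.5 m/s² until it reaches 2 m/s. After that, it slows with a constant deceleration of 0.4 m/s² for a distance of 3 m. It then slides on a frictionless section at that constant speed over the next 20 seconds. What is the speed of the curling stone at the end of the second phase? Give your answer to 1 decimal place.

Phase 1 (decelerating): v₀ = 5.00 m/s, a = -0.5 m/s².
v = v₀ + at → t = (2 − 5.00) / -0.5 = 6.00 s
v² = v₀² + 2aΔx → Δx = (2² − 5.00²)/(2·-0.5) = 21.0 m

Phase 2 (decelerating): v₀ = 2.00 m/s, a = -0.4 m/s².
v² = v₀² + 2aΔx = 2.00² + 2·-0.4·3 = 1.60 → v = 1.26 m/s
t = (v − v₀)/a = (1.26 − 2.00)/-0.4 = 1.84 s
Speed at end of phase 2 = 1.26 m/s

1.3 m/s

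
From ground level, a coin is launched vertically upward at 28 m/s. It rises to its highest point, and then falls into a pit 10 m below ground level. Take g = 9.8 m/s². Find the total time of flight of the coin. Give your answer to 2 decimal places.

6.05 s

Phase 1 (rising): v₀ = 28.0 m/s, a = -9.8 m/s².
v = v₀ + at → t = (0 − 28.0) / -9.8 = 2.86 s
v² = v₀² + 2aΔx → Δx = (0² − 28.0²)/(2·-9.8) = 40.0 m

Phase 2 (falling): v₀ = 0 m/s, a = -9.8 m/s².
Falls 50.0 m from rest: t = √(2·50.0/9.8) = 3.19 s; v = g·t = 31.3 m/s.
Total time = 2.86 + 3.19 = 6.05 s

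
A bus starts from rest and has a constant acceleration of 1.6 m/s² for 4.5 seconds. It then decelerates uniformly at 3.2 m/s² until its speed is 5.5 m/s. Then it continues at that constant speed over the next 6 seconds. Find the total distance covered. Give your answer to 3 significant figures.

52.6 m

Phase 1 (accelerating): v₀ = 0 m/s, a = 1.6 m/s².
v = v₀ + at = 0 + (1.6)(4.5) = 7.20 m/s
Δx = v₀t + ½at² = 0·4.5 + 0.5·1.6·4.5² = 16.2 m

Phase 2 (decelerating): v₀ = 7.20 m/s, a = -3.2 m/s².
v = v₀ + at → t = (5.5 − 7.20) / -3.2 = 0.531 s
v² = v₀² + 2aΔx → Δx = (5.5² − 7.20²)/(2·-3.2) = 3.37 m

Phase 3 (constant speed): v₀ = 5.50 m/s, a = 0 m/s².
v = v₀ + at = 5.50 + (0)(6) = 5.50 m/s
Δx = v₀t + ½at² = 5.50·6 + 0.5·0·6² = 33.0 m
Total distance = 16.2 + 3.37 + 33.0 = 52.6 m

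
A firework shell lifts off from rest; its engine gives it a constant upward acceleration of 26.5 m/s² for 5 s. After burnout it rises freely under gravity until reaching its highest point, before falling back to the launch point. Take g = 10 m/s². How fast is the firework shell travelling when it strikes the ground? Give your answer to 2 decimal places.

155.50 m/s

Phase 1 (powered ascent): v₀ = 0 m/s, a = 26.5 m/s².
v = v₀ + at = 0 + (26.5)(5) = 132 m/s
Δx = v₀t + ½at² = 0·5 + 0.5·26.5·5² = 331 m

Phase 2 (coasting upward): v₀ = 132 m/s, a = -10 m/s².
v = v₀ + at → t = (0 − 132) / -10 = 13.2 s
v² = v₀² + 2aΔx → Δx = (0² − 132²)/(2·-10) = 878 m

Phase 3 (free fall): v₀ = 0 m/s, a = -10 m/s².
Falls 1210 m from rest: t = √(2·1210/10) = 15.6 s; v = g·t = 156 m/s.
Impact speed = 156 m/s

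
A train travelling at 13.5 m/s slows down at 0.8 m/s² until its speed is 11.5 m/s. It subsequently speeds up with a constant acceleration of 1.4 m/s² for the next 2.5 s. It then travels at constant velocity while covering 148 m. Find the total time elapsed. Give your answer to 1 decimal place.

14.9 s

Phase 1 (decelerating): v₀ = 13.5 m/s, a = -0.8 m/s².
v = v₀ + at → t = (11.5 − 13.5) / -0.8 = 2.50 s
v² = v₀² + 2aΔx → Δx = (11.5² − 13.5²)/(2·-0.8) = 31.2 m

Phase 2 (accelerating): v₀ = 11.5 m/s, a = 1.4 m/s².
v = v₀ + at = 11.5 + (1.4)(2.5) = 15.0 m/s
Δx = v₀t + ½at² = 11.5·2.5 + 0.5·1.4·2.5² = 33.1 m

Phase 3 (constant speed): v₀ = 15.0 m/s, a = 0 m/s².
Constant speed: t = d/v = 148/15.0 = 9.87 s
Total time = 2.50 + 2.50 + 9.87 = 14.9 s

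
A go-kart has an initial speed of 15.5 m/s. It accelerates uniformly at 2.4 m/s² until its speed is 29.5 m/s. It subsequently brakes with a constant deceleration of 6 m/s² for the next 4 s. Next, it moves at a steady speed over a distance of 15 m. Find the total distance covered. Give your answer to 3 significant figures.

216 m

Phase 1 (accelerating): v₀ = 15.5 m/s, a = 2.4 m/s².
v = v₀ + at → t = (29.5 − 15.5) / 2.4 = 5.83 s
v² = v₀² + 2aΔx → Δx = (29.5² − 15.5²)/(2·2.4) = 131 m

Phase 2 (decelerating): v₀ = 29.5 m/s, a = -6 m/s².
v = v₀ + at = 29.5 + (-6)(4) = 5.50 m/s
Δx = v₀t + ½at² = 29.5·4 + 0.5·-6·4² = 70.0 m

Phase 3 (constant speed): v₀ = 5.50 m/s, a = 0 m/s².
Constant speed: t = d/v = 15/5.50 = 2.73 s
Total distance = 131 + 70.0 + 15.0 = 216 m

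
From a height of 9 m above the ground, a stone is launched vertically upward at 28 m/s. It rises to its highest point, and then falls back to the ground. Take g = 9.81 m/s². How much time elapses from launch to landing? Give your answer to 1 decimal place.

Phase 1 (rising): v₀ = 28.0 m/s, a = -9.81 m/s².
v = v₀ + at → t = (0 − 28.0) / -9.81 = 2.85 s
v² = v₀² + 2aΔx → Δx = (0² − 28.0²)/(2·-9.81) = 40.0 m

Phase 2 (falling): v₀ = 0 m/s, a = -9.81 m/s².
Falls 49.0 m from rest: t = √(2·49.0/9.81) = 3.16 s; v = g·t = 31.0 m/s.
Total time = 2.85 + 3.16 = 6.01 s

6.0 s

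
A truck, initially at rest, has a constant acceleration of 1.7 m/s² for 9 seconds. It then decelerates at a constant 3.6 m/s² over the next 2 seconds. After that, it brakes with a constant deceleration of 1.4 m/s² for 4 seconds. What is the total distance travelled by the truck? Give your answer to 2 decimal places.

Phase 1 (accelerating): v₀ = 0 m/s, a = 1.7 m/s².
v = v₀ + at = 0 + (1.7)(9) = 15.3 m/s
Δx = v₀t + ½at² = 0·9 + 0.5·1.7·9² = 68.8 m

Phase 2 (decelerating): v₀ = 15.3 m/s, a = -3.6 m/s².
v = v₀ + at = 15.3 + (-3.6)(2) = 8.10 m/s
Δx = v₀t + ½at² = 15.3·2 + 0.5·-3.6·2² = 23.4 m

Phase 3 (decelerating): v₀ = 8.10 m/s, a = -1.4 m/s².
v = v₀ + at = 8.10 + (-1.4)(4) = 2.50 m/s
Δx = v₀t + ½at² = 8.10·4 + 0.5·-1.4·4² = 21.2 m
Total distance = 68.8 + 23.4 + 21.2 = 113 m

113.45 m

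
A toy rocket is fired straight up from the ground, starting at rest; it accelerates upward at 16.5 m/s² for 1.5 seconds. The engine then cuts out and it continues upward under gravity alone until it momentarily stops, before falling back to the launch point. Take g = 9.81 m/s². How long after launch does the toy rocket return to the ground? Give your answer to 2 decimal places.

7.21 s

Phase 1 (powered ascent): v₀ = 0 m/s, a = 16.5 m/s².
v = v₀ + at = 0 + (16.5)(1.5) = 24.8 m/s
Δx = v₀t + ½at² = 0·1.5 + 0.5·16.5·1.5² = 18.6 m

Phase 2 (coasting upward): v₀ = 24.8 m/s, a = -9.81 m/s².
v = v₀ + at → t = (0 − 24.8) / -9.81 = 2.52 s
v² = v₀² + 2aΔx → Δx = (0² − 24.8²)/(2·-9.81) = 31.2 m

Phase 3 (free fall): v₀ = 0 m/s, a = -9.81 m/s².
Falls 49.8 m from rest: t = √(2·49.8/9.81) = 3.19 s; v = g·t = 31.3 m/s.
Total time = 1.50 + 2.52 + 3.19 = 7.21 s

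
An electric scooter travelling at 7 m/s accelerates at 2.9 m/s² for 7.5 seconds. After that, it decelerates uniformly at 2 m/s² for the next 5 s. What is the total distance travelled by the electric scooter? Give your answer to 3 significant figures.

253 m

Phase 1 (accelerating): v₀ = 7.00 m/s, a = 2.9 m/s².
v = v₀ + at = 7.00 + (2.9)(7.5) = 28.8 m/s
Δx = v₀t + ½at² = 7.00·7.5 + 0.5·2.9·7.5² = 134 m

Phase 2 (decelerating): v₀ = 28.8 m/s, a = -2 m/s².
v = v₀ + at = 28.8 + (-2)(5) = 18.8 m/s
Δx = v₀t + ½at² = 28.8·5 + 0.5·-2·5² = 119 m
Total distance = 134 + 119 = 253 m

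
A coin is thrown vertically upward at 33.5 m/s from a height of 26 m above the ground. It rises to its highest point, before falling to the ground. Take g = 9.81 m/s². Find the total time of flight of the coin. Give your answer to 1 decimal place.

Phase 1 (rising): v₀ = 33.5 m/s, a = -9.81 m/s².
v = v₀ + at → t = (0 − 33.5) / -9.81 = 3.41 s
v² = v₀² + 2aΔx → Δx = (0² − 33.5²)/(2·-9.81) = 57.2 m

Phase 2 (falling): v₀ = 0 m/s, a = -9.81 m/s².
Falls 83.2 m from rest: t = √(2·83.2/9.81) = 4.12 s; v = g·t = 40.4 m/s.
Total time = 3.41 + 4.12 = 7.53 s

7.5 s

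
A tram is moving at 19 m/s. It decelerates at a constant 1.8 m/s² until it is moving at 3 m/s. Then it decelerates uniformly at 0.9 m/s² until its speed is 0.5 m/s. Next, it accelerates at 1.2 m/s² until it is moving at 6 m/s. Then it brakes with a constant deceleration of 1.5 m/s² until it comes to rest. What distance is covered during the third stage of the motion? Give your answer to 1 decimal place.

Phase 1 (decelerating): v₀ = 19.0 m/s, a = -1.8 m/s².
v = v₀ + at → t = (3 − 19.0) / -1.8 = 8.89 s
v² = v₀² + 2aΔx → Δx = (3² − 19.0²)/(2·-1.8) = 97.8 m

Phase 2 (decelerating): v₀ = 3.00 m/s, a = -0.9 m/s².
v = v₀ + at → t = (0.5 − 3.00) / -0.9 = 2.78 s
v² = v₀² + 2aΔx → Δx = (0.5² − 3.00²)/(2·-0.9) = 4.86 m

Phase 3 (accelerating): v₀ = 0.500 m/s, a = 1.2 m/s².
v = v₀ + at → t = (6 − 0.500) / 1.2 = 4.58 s
v² = v₀² + 2aΔx → Δx = (6² − 0.500²)/(2·1.2) = 14.9 m
Distance in phase 3 = 14.9 m

14.9 m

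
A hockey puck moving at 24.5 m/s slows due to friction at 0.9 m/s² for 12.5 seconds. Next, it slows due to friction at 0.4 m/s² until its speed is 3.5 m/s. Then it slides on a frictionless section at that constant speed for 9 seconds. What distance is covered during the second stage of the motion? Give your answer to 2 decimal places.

204.14 m

Phase 1 (decelerating): v₀ = 24.5 m/s, a = -0.9 m/s².
v = v₀ + at = 24.5 + (-0.9)(12.5) = 13.2 m/s
Δx = v₀t + ½at² = 24.5·12.5 + 0.5·-0.9·12.5² = 236 m

Phase 2 (decelerating): v₀ = 13.2 m/s, a = -0.4 m/s².
v = v₀ + at → t = (3.5 − 13.2) / -0.4 = 24.4 s
v² = v₀² + 2aΔx → Δx = (3.5² − 13.2²)/(2·-0.4) = 204 m
Distance in phase 2 = 204 m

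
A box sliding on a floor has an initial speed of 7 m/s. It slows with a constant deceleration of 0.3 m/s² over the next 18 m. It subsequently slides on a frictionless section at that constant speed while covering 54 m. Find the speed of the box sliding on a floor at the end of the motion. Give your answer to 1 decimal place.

Phase 1 (decelerating): v₀ = 7.00 m/s, a = -0.3 m/s².
v² = v₀² + 2aΔx = 7.00² + 2·-0.3·18 = 38.2 → v = 6.18 m/s
t = (v − v₀)/a = (6.18 − 7.00)/-0.3 = 2.73 s

Phase 2 (constant speed): v₀ = 6.18 m/s, a = 0 m/s².
Constant speed: t = d/v = 54/6.18 = 8.74 s
Final speed = 6.18 m/s

6.2 m/s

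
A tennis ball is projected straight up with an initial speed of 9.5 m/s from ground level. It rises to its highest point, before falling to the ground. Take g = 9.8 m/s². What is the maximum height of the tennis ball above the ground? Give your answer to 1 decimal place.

Phase 1 (rising): v₀ = 9.50 m/s, a = -9.8 m/s².
v = v₀ + at → t = (0 − 9.50) / -9.8 = 0.969 s
v² = v₀² + 2aΔx → Δx = (0² − 9.50²)/(2·-9.8) = 4.60 m
Maximum height = 4.60 m

4.6 m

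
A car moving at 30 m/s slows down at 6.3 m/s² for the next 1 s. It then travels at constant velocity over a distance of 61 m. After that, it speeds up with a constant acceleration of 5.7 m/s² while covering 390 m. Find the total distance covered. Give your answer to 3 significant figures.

478 m

Phase 1 (decelerating): v₀ = 30.0 m/s, a = -6.3 m/s².
v = v₀ + at = 30.0 + (-6.3)(1) = 23.7 m/s
Δx = v₀t + ½at² = 30.0·1 + 0.5·-6.3·1² = 26.9 m

Phase 2 (constant speed): v₀ = 23.7 m/s, a = 0 m/s².
Constant speed: t = d/v = 61/23.7 = 2.57 s

Phase 3 (accelerating): v₀ = 23.7 m/s, a = 5.7 m/s².
v² = v₀² + 2aΔx = 23.7² + 2·5.7·390 = 5010 → v = 70.8 m/s
t = (v − v₀)/a = (70.8 − 23.7)/5.7 = 8.26 s
Total distance = 26.9 + 61.0 + 390 = 478 m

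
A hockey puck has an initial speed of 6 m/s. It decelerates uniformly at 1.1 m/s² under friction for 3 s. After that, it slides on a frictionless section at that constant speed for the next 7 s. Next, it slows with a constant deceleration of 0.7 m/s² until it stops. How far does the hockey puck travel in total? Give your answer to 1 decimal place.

37.2 m

Phase 1 (decelerating): v₀ = 6.00 m/s, a = -1.1 m/s².
v = v₀ + at = 6.00 + (-1.1)(3) = 2.70 m/s
Δx = v₀t + ½at² = 6.00·3 + 0.5·-1.1·3² = 13.1 m

Phase 2 (constant speed): v₀ = 2.70 m/s, a = 0 m/s².
v = v₀ + at = 2.70 + (0)(7) = 2.70 m/s
Δx = v₀t + ½at² = 2.70·7 + 0.5·0·7² = 18.9 m

Phase 3 (decelerating): v₀ = 2.70 m/s, a = -0.7 m/s².
v = v₀ + at → t = (0 − 2.70) / -0.7 = 3.86 s
v² = v₀² + 2aΔx → Δx = (0² − 2.70²)/(2·-0.7) = 5.21 m
Total distance = 13.1 + 18.9 + 5.21 = 37.2 m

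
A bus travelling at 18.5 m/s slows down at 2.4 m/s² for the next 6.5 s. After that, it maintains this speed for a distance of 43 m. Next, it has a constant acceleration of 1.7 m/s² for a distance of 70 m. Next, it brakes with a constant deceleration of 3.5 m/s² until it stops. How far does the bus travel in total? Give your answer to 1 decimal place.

Phase 1 (decelerating): v₀ = 18.5 m/s, a = -2.4 m/s².
v = v₀ + at = 18.5 + (-2.4)(6.5) = 2.90 m/s
Δx = v₀t + ½at² = 18.5·6.5 + 0.5·-2.4·6.5² = 69.6 m

Phase 2 (constant speed): v₀ = 2.90 m/s, a = 0 m/s².
Constant speed: t = d/v = 43/2.90 = 14.8 s

Phase 3 (accelerating): v₀ = 2.90 m/s, a = 1.7 m/s².
v² = v₀² + 2aΔx = 2.90² + 2·1.7·70 = 246 → v = 15.7 m/s
t = (v − v₀)/a = (15.7 − 2.90)/1.7 = 7.53 s

Phase 4 (decelerating): v₀ = 15.7 m/s, a = -3.5 m/s².
v = v₀ + at → t = (0 − 15.7) / -3.5 = 4.48 s
v² = v₀² + 2aΔx → Δx = (0² − 15.7²)/(2·-3.5) = 35.2 m
Total distance = 69.6 + 43.0 + 70.0 + 35.2 = 218 m

217.8 m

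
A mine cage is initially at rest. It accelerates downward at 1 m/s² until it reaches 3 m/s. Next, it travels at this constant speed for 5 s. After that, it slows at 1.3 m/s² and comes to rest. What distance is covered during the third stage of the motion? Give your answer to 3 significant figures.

3.46 m

Phase 1 (accelerating): v₀ = 0 m/s, a = 1 m/s².
v = v₀ + at → t = (3 − 0) / 1 = 3.00 s
v² = v₀² + 2aΔx → Δx = (3² − 0²)/(2·1) = 4.50 m

Phase 2 (constant speed): v₀ = 3.00 m/s, a = 0 m/s².
v = v₀ + at = 3.00 + (0)(5) = 3.00 m/s
Δx = v₀t + ½at² = 3.00·5 + 0.5·0·5² = 15.0 m

Phase 3 (decelerating): v₀ = 3.00 m/s, a = -1.3 m/s².
v = v₀ + at → t = (0 − 3.00) / -1.3 = 2.31 s
v² = v₀² + 2aΔx → Δx = (0² − 3.00²)/(2·-1.3) = 3.46 m
Distance in phase 3 = 3.46 m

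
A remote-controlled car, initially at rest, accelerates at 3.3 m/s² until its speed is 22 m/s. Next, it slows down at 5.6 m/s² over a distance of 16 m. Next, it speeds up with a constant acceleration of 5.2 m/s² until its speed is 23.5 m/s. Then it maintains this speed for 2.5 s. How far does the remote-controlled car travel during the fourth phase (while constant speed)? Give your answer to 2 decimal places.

58.75 m

Phase 1 (accelerating): v₀ = 0 m/s, a = 3.3 m/s².
v = v₀ + at → t = (22 − 0) / 3.3 = 6.67 s
v² = v₀² + 2aΔx → Δx = (22² − 0²)/(2·3.3) = 73.3 m

Phase 2 (decelerating): v₀ = 22.0 m/s, a = -5.6 m/s².
v² = v₀² + 2aΔx = 22.0² + 2·-5.6·16 = 305 → v = 17.5 m/s
t = (v − v₀)/a = (17.5 − 22.0)/-5.6 = 0.811 s

Phase 3 (accelerating): v₀ = 17.5 m/s, a = 5.2 m/s².
v = v₀ + at → t = (23.5 − 17.5) / 5.2 = 1.16 s
v² = v₀² + 2aΔx → Δx = (23.5² − 17.5²)/(2·5.2) = 23.8 m

Phase 4 (constant speed): v₀ = 23.5 m/s, a = 0 m/s².
v = v₀ + at = 23.5 + (0)(2.5) = 23.5 m/s
Δx = v₀t + ½at² = 23.5·2.5 + 0.5·0·2.5² = 58.8 m
Distance in phase 4 = 58.8 m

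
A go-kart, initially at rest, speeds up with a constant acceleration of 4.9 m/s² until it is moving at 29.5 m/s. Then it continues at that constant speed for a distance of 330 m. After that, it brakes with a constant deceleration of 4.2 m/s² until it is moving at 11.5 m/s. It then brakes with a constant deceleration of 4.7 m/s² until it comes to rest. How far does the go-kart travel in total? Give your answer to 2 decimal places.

520.73 m

Phase 1 (accelerating): v₀ = 0 m/s, a = 4.9 m/s².
v = v₀ + at → t = (29.5 − 0) / 4.9 = 6.02 s
v² = v₀² + 2aΔx → Δx = (29.5² − 0²)/(2·4.9) = 88.8 m

Phase 2 (constant speed): v₀ = 29.5 m/s, a = 0 m/s².
Constant speed: t = d/v = 330/29.5 = 11.2 s

Phase 3 (decelerating): v₀ = 29.5 m/s, a = -4.2 m/s².
v = v₀ + at → t = (11.5 − 29.5) / -4.2 = 4.29 s
v² = v₀² + 2aΔx → Δx = (11.5² − 29.5²)/(2·-4.2) = 87.9 m

Phase 4 (decelerating): v₀ = 11.5 m/s, a = -4.7 m/s².
v = v₀ + at → t = (0 − 11.5) / -4.7 = 2.45 s
v² = v₀² + 2aΔx → Δx = (0² − 11.5²)/(2·-4.7) = 14.1 m
Total distance = 88.8 + 330 + 87.9 + 14.1 = 521 m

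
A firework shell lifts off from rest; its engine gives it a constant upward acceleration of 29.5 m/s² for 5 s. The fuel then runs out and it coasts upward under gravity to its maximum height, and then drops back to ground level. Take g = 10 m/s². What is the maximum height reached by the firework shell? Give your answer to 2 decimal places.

Phase 1 (powered ascent): v₀ = 0 m/s, a = 29.5 m/s².
v = v₀ + at = 0 + (29.5)(5) = 148 m/s
Δx = v₀t + ½at² = 0·5 + 0.5·29.5·5² = 369 m

Phase 2 (coasting upward): v₀ = 148 m/s, a = -10 m/s².
v = v₀ + at → t = (0 − 148) / -10 = 14.8 s
v² = v₀² + 2aΔx → Δx = (0² − 148²)/(2·-10) = 1090 m
Maximum height = 369 + 1090 = 1460 m

1456.56 m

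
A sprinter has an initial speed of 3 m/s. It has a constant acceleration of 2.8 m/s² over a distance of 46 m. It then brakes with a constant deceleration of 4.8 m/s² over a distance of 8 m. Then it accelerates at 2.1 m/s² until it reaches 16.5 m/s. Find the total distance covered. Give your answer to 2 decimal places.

Phase 1 (accelerating): v₀ = 3.00 m/s, a = 2.8 m/s².
v² = v₀² + 2aΔx = 3.00² + 2·2.8·46 = 267 → v = 16.3 m/s
t = (v − v₀)/a = (16.3 − 3.00)/2.8 = 4.76 s

Phase 2 (decelerating): v₀ = 16.3 m/s, a = -4.8 m/s².
v² = v₀² + 2aΔx = 16.3² + 2·-4.8·8 = 190 → v = 13.8 m/s
t = (v − v₀)/a = (13.8 − 16.3)/-4.8 = 0.531 s

Phase 3 (accelerating): v₀ = 13.8 m/s, a = 2.1 m/s².
v = v₀ + at → t = (16.5 − 13.8) / 2.1 = 1.30 s
v² = v₀² + 2aΔx → Δx = (16.5² − 13.8²)/(2·2.1) = 19.6 m
Total distance = 46.0 + 8.00 + 19.6 = 73.6 m

73.63 m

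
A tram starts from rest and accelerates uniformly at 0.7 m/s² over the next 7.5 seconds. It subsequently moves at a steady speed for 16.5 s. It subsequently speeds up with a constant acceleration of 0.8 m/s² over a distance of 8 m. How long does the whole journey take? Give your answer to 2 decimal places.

Phase 1 (accelerating): v₀ = 0 m/s, a = 0.7 m/s².
v = v₀ + at = 0 + (0.7)(7.5) = 5.25 m/s
Δx = v₀t + ½at² = 0·7.5 + 0.5·0.7·7.5² = 19.7 m

Phase 2 (constant speed): v₀ = 5.25 m/s, a = 0 m/s².
v = v₀ + at = 5.25 + (0)(16.5) = 5.25 m/s
Δx = v₀t + ½at² = 5.25·16.5 + 0.5·0·16.5² = 86.6 m

Phase 3 (accelerating): v₀ = 5.25 m/s, a = 0.8 m/s².
v² = v₀² + 2aΔx = 5.25² + 2·0.8·8 = 40.4 → v = 6.35 m/s
t = (v − v₀)/a = (6.35 − 5.25)/0.8 = 1.38 s
Total time = 7.50 + 16.5 + 1.38 = 25.4 s

25.38 s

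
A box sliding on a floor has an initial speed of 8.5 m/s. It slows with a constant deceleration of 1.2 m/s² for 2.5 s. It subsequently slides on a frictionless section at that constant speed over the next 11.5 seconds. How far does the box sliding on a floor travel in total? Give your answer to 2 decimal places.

80.75 m

Phase 1 (decelerating): v₀ = 8.50 m/s, a = -1.2 m/s².
v = v₀ + at = 8.50 + (-1.2)(2.5) = 5.50 m/s
Δx = v₀t + ½at² = 8.50·2.5 + 0.5·-1.2·2.5² = 17.5 m

Phase 2 (constant speed): v₀ = 5.50 m/s, a = 0 m/s².
v = v₀ + at = 5.50 + (0)(11.5) = 5.50 m/s
Δx = v₀t + ½at² = 5.50·11.5 + 0.5·0·11.5² = 63.2 m
Total distance = 17.5 + 63.2 = 80.8 m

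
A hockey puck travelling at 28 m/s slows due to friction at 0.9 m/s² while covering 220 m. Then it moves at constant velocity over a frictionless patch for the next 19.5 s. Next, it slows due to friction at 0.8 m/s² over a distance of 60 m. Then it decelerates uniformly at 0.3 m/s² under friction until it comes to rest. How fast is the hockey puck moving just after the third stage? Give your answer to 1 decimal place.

17.1 m/s

Phase 1 (decelerating): v₀ = 28.0 m/s, a = -0.9 m/s².
v² = v₀² + 2aΔx = 28.0² + 2·-0.9·220 = 388 → v = 19.7 m/s
t = (v − v₀)/a = (19.7 − 28.0)/-0.9 = 9.22 s

Phase 2 (constant speed): v₀ = 19.7 m/s, a = 0 m/s².
v = v₀ + at = 19.7 + (0)(19.5) = 19.7 m/s
Δx = v₀t + ½at² = 19.7·19.5 + 0.5·0·19.5² = 384 m

Phase 3 (decelerating): v₀ = 19.7 m/s, a = -0.8 m/s².
v² = v₀² + 2aΔx = 19.7² + 2·-0.8·60 = 292 → v = 17.1 m/s
t = (v − v₀)/a = (17.1 − 19.7)/-0.8 = 3.26 s
Speed at end of phase 3 = 17.1 m/s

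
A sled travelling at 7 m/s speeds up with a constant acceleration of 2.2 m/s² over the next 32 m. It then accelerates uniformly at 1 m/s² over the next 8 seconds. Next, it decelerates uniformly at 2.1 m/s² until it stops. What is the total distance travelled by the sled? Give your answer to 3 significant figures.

Phase 1 (accelerating): v₀ = 7.00 m/s, a = 2.2 m/s².
v² = v₀² + 2aΔx = 7.00² + 2·2.2·32 = 190 → v = 13.8 m/s
t = (v − v₀)/a = (13.8 − 7.00)/2.2 = 3.08 s

Phase 2 (accelerating): v₀ = 13.8 m/s, a = 1 m/s².
v = v₀ + at = 13.8 + (1)(8) = 21.8 m/s
Δx = v₀t + ½at² = 13.8·8 + 0.5·1·8² = 142 m

Phase 3 (decelerating): v₀ = 21.8 m/s, a = -2.1 m/s².
v = v₀ + at → t = (0 − 21.8) / -2.1 = 10.4 s
v² = v₀² + 2aΔx → Δx = (0² − 21.8²)/(2·-2.1) = 113 m
Total distance = 32.0 + 142 + 113 = 287 m

287 m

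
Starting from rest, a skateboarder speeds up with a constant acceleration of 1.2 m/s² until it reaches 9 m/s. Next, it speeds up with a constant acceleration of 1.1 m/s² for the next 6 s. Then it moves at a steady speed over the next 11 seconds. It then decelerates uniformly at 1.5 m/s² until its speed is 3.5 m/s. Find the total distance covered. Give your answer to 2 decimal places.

Phase 1 (accelerating): v₀ = 0 m/s, a = 1.2 m/s².
v = v₀ + at → t = (9 − 0) / 1.2 = 7.50 s
v² = v₀² + 2aΔx → Δx = (9² − 0²)/(2·1.2) = 33.8 m

Phase 2 (accelerating): v₀ = 9.00 m/s, a = 1.1 m/s².
v = v₀ + at = 9.00 + (1.1)(6) = 15.6 m/s
Δx = v₀t + ½at² = 9.00·6 + 0.5·1.1·6² = 73.8 m

Phase 3 (constant speed): v₀ = 15.6 m/s, a = 0 m/s².
v = v₀ + at = 15.6 + (0)(11) = 15.6 m/s
Δx = v₀t + ½at² = 15.6·11 + 0.5·0·11² = 172 m

Phase 4 (decelerating): v₀ = 15.6 m/s, a = -1.5 m/s².
v = v₀ + at → t = (3.5 − 15.6) / -1.5 = 8.07 s
v² = v₀² + 2aΔx → Δx = (3.5² − 15.6²)/(2·-1.5) = 77.0 m
Total distance = 33.8 + 73.8 + 172 + 77.0 = 356 m

356.19 m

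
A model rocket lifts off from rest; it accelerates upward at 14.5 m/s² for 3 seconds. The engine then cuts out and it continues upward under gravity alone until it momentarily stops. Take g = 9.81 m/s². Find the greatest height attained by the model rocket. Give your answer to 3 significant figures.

162 m

Phase 1 (powered ascent): v₀ = 0 m/s, a = 14.5 m/s².
v = v₀ + at = 0 + (14.5)(3) = 43.5 m/s
Δx = v₀t + ½at² = 0·3 + 0.5·14.5·3² = 65.2 m

Phase 2 (coasting upward): v₀ = 43.5 m/s, a = -9.81 m/s².
v = v₀ + at → t = (0 − 43.5) / -9.81 = 4.43 s
v² = v₀² + 2aΔx → Δx = (0² − 43.5²)/(2·-9.81) = 96.4 m
Maximum height = 65.2 + 96.4 = 162 m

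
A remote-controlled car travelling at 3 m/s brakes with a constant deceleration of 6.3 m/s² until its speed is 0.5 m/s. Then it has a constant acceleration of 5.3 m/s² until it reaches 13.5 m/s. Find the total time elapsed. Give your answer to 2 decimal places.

Phase 1 (decelerating): v₀ = 3.00 m/s, a = -6.3 m/s².
v = v₀ + at → t = (0.5 − 3.00) / -6.3 = 0.397 s
v² = v₀² + 2aΔx → Δx = (0.5² − 3.00²)/(2·-6.3) = 0.694 m

Phase 2 (accelerating): v₀ = 0.500 m/s, a = 5.3 m/s².
v = v₀ + at → t = (13.5 − 0.500) / 5.3 = 2.45 s
v² = v₀² + 2aΔx → Δx = (13.5² − 0.500²)/(2·5.3) = 17.2 m
Total time = 0.397 + 2.45 = 2.85 s

2.85 s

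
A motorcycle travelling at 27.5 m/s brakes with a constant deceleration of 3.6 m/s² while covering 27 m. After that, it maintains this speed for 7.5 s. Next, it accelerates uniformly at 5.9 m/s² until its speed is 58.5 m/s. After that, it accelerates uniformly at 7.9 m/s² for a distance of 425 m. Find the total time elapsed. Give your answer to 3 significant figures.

Phase 1 (decelerating): v₀ = 27.5 m/s, a = -3.6 m/s².
v² = v₀² + 2aΔx = 27.5² + 2·-3.6·27 = 562 → v = 23.7 m/s
t = (v − v₀)/a = (23.7 − 27.5)/-3.6 = 1.05 s

Phase 2 (constant speed): v₀ = 23.7 m/s, a = 0 m/s².
v = v₀ + at = 23.7 + (0)(7.5) = 23.7 m/s
Δx = v₀t + ½at² = 23.7·7.5 + 0.5·0·7.5² = 178 m

Phase 3 (accelerating): v₀ = 23.7 m/s, a = 5.9 m/s².
v = v₀ + at → t = (58.5 − 23.7) / 5.9 = 5.90 s
v² = v₀² + 2aΔx → Δx = (58.5² − 23.7²)/(2·5.9) = 242 m

Phase 4 (accelerating): v₀ = 58.5 m/s, a = 7.9 m/s².
v² = v₀² + 2aΔx = 58.5² + 2·7.9·425 = 10100 → v = 101 m/s
t = (v − v₀)/a = (101 − 58.5)/7.9 = 5.34 s
Total time = 1.05 + 7.50 + 5.90 + 5.34 = 19.8 s

19.8 s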